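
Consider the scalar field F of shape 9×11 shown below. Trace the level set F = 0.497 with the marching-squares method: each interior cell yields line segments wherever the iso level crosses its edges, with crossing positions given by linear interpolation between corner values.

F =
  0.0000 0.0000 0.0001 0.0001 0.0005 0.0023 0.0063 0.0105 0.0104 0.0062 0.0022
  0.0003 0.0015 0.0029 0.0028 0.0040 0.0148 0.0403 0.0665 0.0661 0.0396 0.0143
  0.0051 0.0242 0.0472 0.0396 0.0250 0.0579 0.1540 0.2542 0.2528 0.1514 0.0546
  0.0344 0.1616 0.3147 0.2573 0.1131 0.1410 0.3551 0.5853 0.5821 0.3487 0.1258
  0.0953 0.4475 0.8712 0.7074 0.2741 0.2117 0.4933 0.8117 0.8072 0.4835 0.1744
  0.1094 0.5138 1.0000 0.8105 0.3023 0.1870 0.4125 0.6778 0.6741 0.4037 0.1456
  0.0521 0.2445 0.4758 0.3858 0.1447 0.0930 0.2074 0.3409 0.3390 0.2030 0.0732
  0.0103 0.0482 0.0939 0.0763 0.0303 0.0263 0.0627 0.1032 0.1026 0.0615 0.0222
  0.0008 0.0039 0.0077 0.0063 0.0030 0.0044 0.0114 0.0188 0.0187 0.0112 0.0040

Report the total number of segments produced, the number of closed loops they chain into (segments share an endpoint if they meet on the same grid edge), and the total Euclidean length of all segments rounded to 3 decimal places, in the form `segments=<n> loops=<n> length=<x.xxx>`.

cell (2,6): code 0100 → (2.733,7.000)–(3.000,6.616)
cell (2,7): code 1100 → (2.742,8.000)–(2.733,7.000)
cell (2,8): code 1000 → (3.000,8.365)–(2.742,8.000)
cell (3,1): code 0100 → (3.328,2.000)–(4.000,1.117)
cell (3,2): code 1100 → (3.533,3.000)–(3.328,2.000)
cell (3,3): code 1000 → (4.000,3.486)–(3.533,3.000)
cell (3,6): code 0110 → (3.000,6.616)–(4.000,6.012)
cell (3,8): code 1001 → (4.000,8.958)–(3.000,8.365)
cell (4,0): code 0100 → (4.747,1.000)–(5.000,0.958)
cell (4,1): code 1110 → (4.000,1.117)–(4.747,1.000)
cell (4,3): code 1001 → (5.000,3.617)–(4.000,3.486)
cell (4,6): code 0110 → (4.000,6.012)–(5.000,6.319)
cell (4,8): code 1001 → (5.000,8.655)–(4.000,8.958)
cell (5,0): code 0010 → (5.000,0.958)–(5.062,1.000)
cell (5,1): code 0011 → (5.062,1.000)–(5.960,2.000)
cell (5,2): code 0011 → (5.960,2.000)–(5.738,3.000)
cell (5,3): code 0001 → (5.738,3.000)–(5.000,3.617)
cell (5,6): code 0010 → (5.000,6.319)–(5.537,7.000)
cell (5,7): code 0011 → (5.537,7.000)–(5.528,8.000)
cell (5,8): code 0001 → (5.528,8.000)–(5.000,8.655)
total: 20 segments, chained into 2 closed loop(s), length Σ = 17.276325

segments=20 loops=2 length=17.276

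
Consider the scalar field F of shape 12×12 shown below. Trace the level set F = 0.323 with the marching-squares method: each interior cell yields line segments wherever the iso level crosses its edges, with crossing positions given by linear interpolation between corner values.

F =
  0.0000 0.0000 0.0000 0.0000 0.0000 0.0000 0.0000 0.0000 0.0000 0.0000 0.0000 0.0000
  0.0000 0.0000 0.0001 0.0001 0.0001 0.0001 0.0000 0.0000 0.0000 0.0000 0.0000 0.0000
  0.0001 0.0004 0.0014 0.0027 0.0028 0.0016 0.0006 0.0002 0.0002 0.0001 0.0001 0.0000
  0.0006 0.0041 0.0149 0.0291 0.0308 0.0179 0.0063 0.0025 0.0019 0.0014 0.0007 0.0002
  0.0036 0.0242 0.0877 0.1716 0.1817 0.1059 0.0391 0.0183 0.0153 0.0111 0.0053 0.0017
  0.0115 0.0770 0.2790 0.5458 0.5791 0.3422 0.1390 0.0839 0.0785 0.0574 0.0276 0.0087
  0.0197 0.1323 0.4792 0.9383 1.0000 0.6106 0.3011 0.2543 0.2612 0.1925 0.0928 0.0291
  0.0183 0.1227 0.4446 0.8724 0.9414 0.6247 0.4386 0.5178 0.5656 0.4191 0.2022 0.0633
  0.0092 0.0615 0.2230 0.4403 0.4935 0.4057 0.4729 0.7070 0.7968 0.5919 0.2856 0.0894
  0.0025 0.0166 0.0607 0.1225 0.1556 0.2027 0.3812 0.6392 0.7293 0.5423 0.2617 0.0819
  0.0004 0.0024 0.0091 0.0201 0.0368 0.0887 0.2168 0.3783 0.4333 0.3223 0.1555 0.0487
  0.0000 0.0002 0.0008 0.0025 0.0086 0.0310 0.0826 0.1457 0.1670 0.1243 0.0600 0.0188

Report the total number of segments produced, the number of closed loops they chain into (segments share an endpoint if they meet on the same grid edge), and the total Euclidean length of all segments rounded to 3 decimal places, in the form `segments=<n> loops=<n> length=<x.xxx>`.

segments=28 loops=1 length=22.798

cell (4,2): code 0100 → (4.405,3.000)–(5.000,2.165)
cell (4,3): code 1100 → (4.356,4.000)–(4.405,3.000)
cell (4,4): code 1100 → (4.919,5.000)–(4.356,4.000)
cell (4,5): code 1000 → (5.000,5.094)–(4.919,5.000)
cell (5,1): code 0100 → (5.220,2.000)–(6.000,1.550)
cell (5,2): code 1110 → (5.000,2.165)–(5.220,2.000)
cell (5,5): code 1001 → (6.000,5.929)–(5.000,5.094)
cell (6,1): code 0110 → (6.000,1.550)–(7.000,1.622)
cell (6,5): code 1101 → (6.159,6.000)–(6.000,5.929)
cell (6,6): code 1100 → (6.261,7.000)–(6.159,6.000)
cell (6,7): code 1100 → (6.203,8.000)–(6.261,7.000)
cell (6,8): code 1100 → (6.576,9.000)–(6.203,8.000)
cell (6,9): code 1000 → (7.000,9.443)–(6.576,9.000)
cell (7,1): code 0010 → (7.000,1.622)–(7.549,2.000)
cell (7,2): code 0111 → (7.549,2.000)–(8.000,2.460)
cell (7,9): code 1001 → (8.000,9.878)–(7.000,9.443)
cell (8,2): code 0010 → (8.000,2.460)–(8.369,3.000)
cell (8,3): code 0011 → (8.369,3.000)–(8.505,4.000)
cell (8,4): code 0011 → (8.505,4.000)–(8.407,5.000)
cell (8,5): code 0111 → (8.407,5.000)–(9.000,5.674)
cell (8,9): code 1001 → (9.000,9.782)–(8.000,9.878)
cell (9,5): code 0010 → (9.000,5.674)–(9.354,6.000)
cell (9,6): code 0111 → (9.354,6.000)–(10.000,6.658)
cell (9,8): code 1011 → (10.000,8.994)–(9.997,9.000)
cell (9,9): code 0001 → (9.997,9.000)–(9.000,9.782)
cell (10,6): code 0010 → (10.000,6.658)–(10.238,7.000)
cell (10,7): code 0011 → (10.238,7.000)–(10.414,8.000)
cell (10,8): code 0001 → (10.414,8.000)–(10.000,8.994)
total: 28 segments, chained into 1 closed loop(s), length Σ = 22.798321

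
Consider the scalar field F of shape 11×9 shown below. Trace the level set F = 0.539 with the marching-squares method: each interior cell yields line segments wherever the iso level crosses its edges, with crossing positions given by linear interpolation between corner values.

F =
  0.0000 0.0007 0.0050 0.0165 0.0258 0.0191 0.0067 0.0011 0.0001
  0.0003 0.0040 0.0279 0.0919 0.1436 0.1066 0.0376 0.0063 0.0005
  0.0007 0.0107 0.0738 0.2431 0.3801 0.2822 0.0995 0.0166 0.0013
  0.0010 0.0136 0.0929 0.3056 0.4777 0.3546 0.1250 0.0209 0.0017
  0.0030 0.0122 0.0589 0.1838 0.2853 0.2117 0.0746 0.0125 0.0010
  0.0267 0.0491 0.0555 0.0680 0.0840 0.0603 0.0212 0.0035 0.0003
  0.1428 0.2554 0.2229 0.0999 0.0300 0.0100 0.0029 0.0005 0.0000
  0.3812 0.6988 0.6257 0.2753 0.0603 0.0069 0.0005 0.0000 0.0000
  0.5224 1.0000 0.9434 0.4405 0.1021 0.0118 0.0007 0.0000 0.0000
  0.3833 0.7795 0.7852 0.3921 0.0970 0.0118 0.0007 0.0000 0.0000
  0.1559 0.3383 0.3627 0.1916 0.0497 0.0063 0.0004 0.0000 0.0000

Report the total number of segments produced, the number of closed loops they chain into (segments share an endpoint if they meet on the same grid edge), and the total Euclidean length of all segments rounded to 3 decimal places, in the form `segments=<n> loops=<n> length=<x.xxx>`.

segments=10 loops=1 length=8.953

cell (6,0): code 0100 → (6.640,1.000)–(7.000,0.497)
cell (6,1): code 1100 → (6.785,2.000)–(6.640,1.000)
cell (6,2): code 1000 → (7.000,2.247)–(6.785,2.000)
cell (7,0): code 0110 → (7.000,0.497)–(8.000,0.035)
cell (7,2): code 1001 → (8.000,2.804)–(7.000,2.247)
cell (8,0): code 0110 → (8.000,0.035)–(9.000,0.393)
cell (8,2): code 1001 → (9.000,2.626)–(8.000,2.804)
cell (9,0): code 0010 → (9.000,0.393)–(9.545,1.000)
cell (9,1): code 0011 → (9.545,1.000)–(9.583,2.000)
cell (9,2): code 0001 → (9.583,2.000)–(9.000,2.626)
total: 10 segments, chained into 1 closed loop(s), length Σ = 8.953395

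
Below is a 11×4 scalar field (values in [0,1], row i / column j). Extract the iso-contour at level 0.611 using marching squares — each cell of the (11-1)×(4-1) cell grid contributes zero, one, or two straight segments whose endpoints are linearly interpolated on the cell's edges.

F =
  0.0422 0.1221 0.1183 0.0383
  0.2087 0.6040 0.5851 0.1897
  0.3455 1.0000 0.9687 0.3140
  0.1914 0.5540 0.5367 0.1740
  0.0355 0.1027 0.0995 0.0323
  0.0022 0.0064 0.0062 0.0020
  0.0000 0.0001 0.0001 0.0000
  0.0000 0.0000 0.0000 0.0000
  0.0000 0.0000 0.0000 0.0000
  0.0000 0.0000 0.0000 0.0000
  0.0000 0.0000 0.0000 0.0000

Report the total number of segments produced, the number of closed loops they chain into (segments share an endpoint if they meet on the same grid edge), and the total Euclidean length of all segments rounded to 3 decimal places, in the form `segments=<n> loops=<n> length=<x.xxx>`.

cell (1,0): code 0100 → (1.018,1.000)–(2.000,0.406)
cell (1,1): code 1100 → (1.068,2.000)–(1.018,1.000)
cell (1,2): code 1000 → (2.000,2.546)–(1.068,2.000)
cell (2,0): code 0010 → (2.000,0.406)–(2.872,1.000)
cell (2,1): code 0011 → (2.872,1.000)–(2.828,2.000)
cell (2,2): code 0001 → (2.828,2.000)–(2.000,2.546)
total: 6 segments, chained into 1 closed loop(s), length Σ = 6.278574

segments=6 loops=1 length=6.279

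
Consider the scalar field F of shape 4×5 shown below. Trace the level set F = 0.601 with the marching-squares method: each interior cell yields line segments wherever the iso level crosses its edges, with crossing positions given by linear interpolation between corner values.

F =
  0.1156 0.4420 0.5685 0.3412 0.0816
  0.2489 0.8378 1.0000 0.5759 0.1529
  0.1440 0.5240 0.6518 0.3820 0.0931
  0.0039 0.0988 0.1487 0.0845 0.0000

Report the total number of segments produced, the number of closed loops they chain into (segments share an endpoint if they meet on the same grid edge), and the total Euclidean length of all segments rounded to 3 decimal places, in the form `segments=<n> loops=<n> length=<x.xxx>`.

segments=8 loops=1 length=6.473

cell (0,0): code 0100 → (0.402,1.000)–(1.000,0.598)
cell (0,1): code 1100 → (0.075,2.000)–(0.402,1.000)
cell (0,2): code 1000 → (1.000,2.941)–(0.075,2.000)
cell (1,0): code 0010 → (1.000,0.598)–(1.755,1.000)
cell (1,1): code 0111 → (1.755,1.000)–(2.000,1.603)
cell (1,2): code 1001 → (2.000,2.188)–(1.000,2.941)
cell (2,1): code 0010 → (2.000,1.603)–(2.101,2.000)
cell (2,2): code 0001 → (2.101,2.000)–(2.000,2.188)
total: 8 segments, chained into 1 closed loop(s), length Σ = 6.472845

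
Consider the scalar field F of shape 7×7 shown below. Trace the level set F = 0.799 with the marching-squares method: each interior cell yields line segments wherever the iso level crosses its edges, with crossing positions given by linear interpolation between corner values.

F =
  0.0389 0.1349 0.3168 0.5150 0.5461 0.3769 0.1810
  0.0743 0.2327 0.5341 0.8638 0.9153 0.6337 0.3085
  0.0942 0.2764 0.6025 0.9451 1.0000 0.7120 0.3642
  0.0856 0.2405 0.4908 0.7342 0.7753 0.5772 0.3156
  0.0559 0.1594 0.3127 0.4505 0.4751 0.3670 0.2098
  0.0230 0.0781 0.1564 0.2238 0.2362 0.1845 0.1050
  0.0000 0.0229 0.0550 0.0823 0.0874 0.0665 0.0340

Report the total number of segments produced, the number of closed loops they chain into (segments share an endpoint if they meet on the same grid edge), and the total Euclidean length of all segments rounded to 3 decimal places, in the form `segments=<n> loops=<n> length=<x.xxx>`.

cell (0,2): code 0100 → (0.814,3.000)–(1.000,2.803)
cell (0,3): code 1100 → (0.685,4.000)–(0.814,3.000)
cell (0,4): code 1000 → (1.000,4.413)–(0.685,4.000)
cell (1,2): code 0110 → (1.000,2.803)–(2.000,2.574)
cell (1,4): code 1001 → (2.000,4.698)–(1.000,4.413)
cell (2,2): code 0010 → (2.000,2.574)–(2.693,3.000)
cell (2,3): code 0011 → (2.693,3.000)–(2.895,4.000)
cell (2,4): code 0001 → (2.895,4.000)–(2.000,4.698)
total: 8 segments, chained into 1 closed loop(s), length Σ = 6.832280

segments=8 loops=1 length=6.832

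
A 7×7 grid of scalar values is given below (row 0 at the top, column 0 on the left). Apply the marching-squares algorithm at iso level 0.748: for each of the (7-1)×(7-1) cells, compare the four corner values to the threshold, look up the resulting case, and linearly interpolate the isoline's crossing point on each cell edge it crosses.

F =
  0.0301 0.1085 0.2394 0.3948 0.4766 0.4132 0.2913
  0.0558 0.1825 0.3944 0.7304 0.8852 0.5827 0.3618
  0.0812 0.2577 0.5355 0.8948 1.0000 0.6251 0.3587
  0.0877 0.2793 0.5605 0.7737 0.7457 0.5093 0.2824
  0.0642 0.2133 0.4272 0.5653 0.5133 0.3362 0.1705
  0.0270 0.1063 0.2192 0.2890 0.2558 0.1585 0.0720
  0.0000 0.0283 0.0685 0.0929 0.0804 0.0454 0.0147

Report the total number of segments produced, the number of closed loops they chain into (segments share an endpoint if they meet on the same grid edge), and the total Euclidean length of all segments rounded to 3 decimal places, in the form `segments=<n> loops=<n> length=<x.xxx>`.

cell (0,3): code 0100 → (0.664,4.000)–(1.000,3.114)
cell (0,4): code 1000 → (1.000,4.454)–(0.664,4.000)
cell (1,2): code 0100 → (1.107,3.000)–(2.000,2.591)
cell (1,3): code 1110 → (1.000,3.114)–(1.107,3.000)
cell (1,4): code 1001 → (2.000,4.672)–(1.000,4.454)
cell (2,2): code 0110 → (2.000,2.591)–(3.000,2.879)
cell (2,3): code 1011 → (3.000,3.918)–(2.991,4.000)
cell (2,4): code 0001 → (2.991,4.000)–(2.000,4.672)
cell (3,2): code 0010 → (3.000,2.879)–(3.123,3.000)
cell (3,3): code 0001 → (3.123,3.000)–(3.000,3.918)
total: 10 segments, chained into 1 closed loop(s), length Σ = 7.093132

segments=10 loops=1 length=7.093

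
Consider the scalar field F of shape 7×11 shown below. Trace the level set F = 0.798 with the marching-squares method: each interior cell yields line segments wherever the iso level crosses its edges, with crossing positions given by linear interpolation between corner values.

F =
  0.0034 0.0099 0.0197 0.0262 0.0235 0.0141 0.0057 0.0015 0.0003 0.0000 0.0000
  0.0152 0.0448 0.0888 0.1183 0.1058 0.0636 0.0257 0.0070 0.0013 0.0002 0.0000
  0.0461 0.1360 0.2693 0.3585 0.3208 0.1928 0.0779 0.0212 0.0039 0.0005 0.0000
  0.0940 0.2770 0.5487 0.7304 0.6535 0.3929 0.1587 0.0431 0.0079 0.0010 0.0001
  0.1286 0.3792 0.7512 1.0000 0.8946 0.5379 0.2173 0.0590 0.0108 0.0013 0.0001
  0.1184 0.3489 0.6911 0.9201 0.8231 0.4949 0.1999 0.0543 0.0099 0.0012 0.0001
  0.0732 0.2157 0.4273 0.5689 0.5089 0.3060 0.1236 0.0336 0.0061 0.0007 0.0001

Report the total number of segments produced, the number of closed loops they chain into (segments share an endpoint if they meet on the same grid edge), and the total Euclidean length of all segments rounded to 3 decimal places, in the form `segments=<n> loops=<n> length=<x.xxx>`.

cell (3,2): code 0100 → (3.251,3.000)–(4.000,2.188)
cell (3,3): code 1100 → (3.599,4.000)–(3.251,3.000)
cell (3,4): code 1000 → (4.000,4.271)–(3.599,4.000)
cell (4,2): code 0110 → (4.000,2.188)–(5.000,2.467)
cell (4,4): code 1001 → (5.000,4.076)–(4.000,4.271)
cell (5,2): code 0010 → (5.000,2.467)–(5.348,3.000)
cell (5,3): code 0011 → (5.348,3.000)–(5.080,4.000)
cell (5,4): code 0001 → (5.080,4.000)–(5.000,4.076)
total: 8 segments, chained into 1 closed loop(s), length Σ = 6.486581

segments=8 loops=1 length=6.487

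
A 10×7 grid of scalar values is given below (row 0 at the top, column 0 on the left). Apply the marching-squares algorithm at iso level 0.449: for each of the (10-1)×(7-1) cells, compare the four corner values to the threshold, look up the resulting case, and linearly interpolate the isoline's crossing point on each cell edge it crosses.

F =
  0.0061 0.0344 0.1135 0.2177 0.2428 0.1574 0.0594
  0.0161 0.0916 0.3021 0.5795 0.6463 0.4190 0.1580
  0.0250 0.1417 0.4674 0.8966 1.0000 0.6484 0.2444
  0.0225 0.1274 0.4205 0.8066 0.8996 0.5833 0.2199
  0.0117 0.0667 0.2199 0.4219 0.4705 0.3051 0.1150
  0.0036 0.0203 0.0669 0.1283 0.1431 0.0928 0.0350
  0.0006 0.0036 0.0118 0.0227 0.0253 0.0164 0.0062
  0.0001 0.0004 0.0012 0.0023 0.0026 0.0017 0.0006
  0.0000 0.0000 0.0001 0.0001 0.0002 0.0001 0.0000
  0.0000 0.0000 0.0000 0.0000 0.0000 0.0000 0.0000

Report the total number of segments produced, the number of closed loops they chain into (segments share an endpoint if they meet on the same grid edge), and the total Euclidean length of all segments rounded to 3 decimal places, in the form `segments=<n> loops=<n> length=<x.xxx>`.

cell (0,2): code 0100 → (0.639,3.000)–(1.000,2.530)
cell (0,3): code 1100 → (0.511,4.000)–(0.639,3.000)
cell (0,4): code 1000 → (1.000,4.868)–(0.511,4.000)
cell (1,1): code 0100 → (1.889,2.000)–(2.000,1.944)
cell (1,2): code 1110 → (1.000,2.530)–(1.889,2.000)
cell (1,4): code 1101 → (1.131,5.000)–(1.000,4.868)
cell (1,5): code 1000 → (2.000,5.494)–(1.131,5.000)
cell (2,1): code 0010 → (2.000,1.944)–(2.392,2.000)
cell (2,2): code 0111 → (2.392,2.000)–(3.000,2.074)
cell (2,5): code 1001 → (3.000,5.370)–(2.000,5.494)
cell (3,2): code 0010 → (3.000,2.074)–(3.930,3.000)
cell (3,3): code 0111 → (3.930,3.000)–(4.000,3.558)
cell (3,4): code 1011 → (4.000,4.130)–(3.483,5.000)
cell (3,5): code 0001 → (3.483,5.000)–(3.000,5.370)
cell (4,3): code 0010 → (4.000,3.558)–(4.066,4.000)
cell (4,4): code 0001 → (4.066,4.000)–(4.000,4.130)
total: 16 segments, chained into 1 closed loop(s), length Σ = 11.045396

segments=16 loops=1 length=11.045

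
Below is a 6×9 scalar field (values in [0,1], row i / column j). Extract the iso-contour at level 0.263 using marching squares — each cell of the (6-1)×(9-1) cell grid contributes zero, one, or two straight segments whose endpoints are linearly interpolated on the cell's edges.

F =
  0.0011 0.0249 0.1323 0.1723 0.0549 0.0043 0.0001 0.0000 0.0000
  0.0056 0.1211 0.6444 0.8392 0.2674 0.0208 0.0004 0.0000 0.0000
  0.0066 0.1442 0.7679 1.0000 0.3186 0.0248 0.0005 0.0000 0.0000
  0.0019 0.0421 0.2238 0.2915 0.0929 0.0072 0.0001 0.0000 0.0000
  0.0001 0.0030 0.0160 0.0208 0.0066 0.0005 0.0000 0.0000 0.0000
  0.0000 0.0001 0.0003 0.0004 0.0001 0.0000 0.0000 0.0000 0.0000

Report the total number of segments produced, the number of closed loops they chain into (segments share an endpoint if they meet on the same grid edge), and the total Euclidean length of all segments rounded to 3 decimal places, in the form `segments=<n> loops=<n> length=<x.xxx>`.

cell (0,1): code 0100 → (0.255,2.000)–(1.000,1.271)
cell (0,2): code 1100 → (0.136,3.000)–(0.255,2.000)
cell (0,3): code 1100 → (0.979,4.000)–(0.136,3.000)
cell (0,4): code 1000 → (1.000,4.018)–(0.979,4.000)
cell (1,1): code 0110 → (1.000,1.271)–(2.000,1.190)
cell (1,4): code 1001 → (2.000,4.189)–(1.000,4.018)
cell (2,1): code 0010 → (2.000,1.190)–(2.928,2.000)
cell (2,2): code 0111 → (2.928,2.000)–(3.000,2.579)
cell (2,3): code 1011 → (3.000,3.144)–(2.246,4.000)
cell (2,4): code 0001 → (2.246,4.000)–(2.000,4.189)
cell (3,2): code 0010 → (3.000,2.579)–(3.105,3.000)
cell (3,3): code 0001 → (3.105,3.000)–(3.000,3.144)
total: 12 segments, chained into 1 closed loop(s), length Σ = 9.280775

segments=12 loops=1 length=9.281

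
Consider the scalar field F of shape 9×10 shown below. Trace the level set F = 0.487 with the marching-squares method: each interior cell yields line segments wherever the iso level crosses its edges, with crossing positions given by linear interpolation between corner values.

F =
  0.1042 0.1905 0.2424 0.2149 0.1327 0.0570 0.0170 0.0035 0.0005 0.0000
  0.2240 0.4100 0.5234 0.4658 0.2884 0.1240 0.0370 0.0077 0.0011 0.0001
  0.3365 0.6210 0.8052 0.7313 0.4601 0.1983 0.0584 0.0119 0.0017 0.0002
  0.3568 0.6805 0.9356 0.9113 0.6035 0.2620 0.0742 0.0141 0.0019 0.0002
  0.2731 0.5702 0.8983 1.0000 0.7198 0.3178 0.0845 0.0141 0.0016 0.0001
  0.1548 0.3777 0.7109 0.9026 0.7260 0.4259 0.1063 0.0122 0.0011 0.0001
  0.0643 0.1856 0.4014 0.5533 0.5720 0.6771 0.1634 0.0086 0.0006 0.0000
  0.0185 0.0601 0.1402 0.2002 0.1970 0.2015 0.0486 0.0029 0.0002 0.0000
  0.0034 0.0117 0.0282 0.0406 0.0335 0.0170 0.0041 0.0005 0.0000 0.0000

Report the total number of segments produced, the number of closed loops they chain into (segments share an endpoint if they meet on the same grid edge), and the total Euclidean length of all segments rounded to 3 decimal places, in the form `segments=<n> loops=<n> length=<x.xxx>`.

segments=22 loops=1 length=16.400

cell (0,1): code 0100 → (0.870,2.000)–(1.000,1.679)
cell (0,2): code 1000 → (1.000,2.632)–(0.870,2.000)
cell (1,0): code 0100 → (1.365,1.000)–(2.000,0.529)
cell (1,1): code 1110 → (1.000,1.679)–(1.365,1.000)
cell (1,2): code 1101 → (1.080,3.000)–(1.000,2.632)
cell (1,3): code 1000 → (2.000,3.901)–(1.080,3.000)
cell (2,0): code 0110 → (2.000,0.529)–(3.000,0.402)
cell (2,3): code 1101 → (2.188,4.000)–(2.000,3.901)
cell (2,4): code 1000 → (3.000,4.341)–(2.188,4.000)
cell (3,0): code 0110 → (3.000,0.402)–(4.000,0.720)
cell (3,4): code 1001 → (4.000,4.579)–(3.000,4.341)
cell (4,0): code 0010 → (4.000,0.720)–(4.432,1.000)
cell (4,1): code 0111 → (4.432,1.000)–(5.000,1.328)
cell (4,4): code 1001 → (5.000,4.796)–(4.000,4.579)
cell (5,1): code 0010 → (5.000,1.328)–(5.723,2.000)
cell (5,2): code 0111 → (5.723,2.000)–(6.000,2.564)
cell (5,4): code 1101 → (5.243,5.000)–(5.000,4.796)
cell (5,5): code 1000 → (6.000,5.370)–(5.243,5.000)
cell (6,2): code 0010 → (6.000,2.564)–(6.188,3.000)
cell (6,3): code 0011 → (6.188,3.000)–(6.227,4.000)
cell (6,4): code 0011 → (6.227,4.000)–(6.400,5.000)
cell (6,5): code 0001 → (6.400,5.000)–(6.000,5.370)
total: 22 segments, chained into 1 closed loop(s), length Σ = 16.399834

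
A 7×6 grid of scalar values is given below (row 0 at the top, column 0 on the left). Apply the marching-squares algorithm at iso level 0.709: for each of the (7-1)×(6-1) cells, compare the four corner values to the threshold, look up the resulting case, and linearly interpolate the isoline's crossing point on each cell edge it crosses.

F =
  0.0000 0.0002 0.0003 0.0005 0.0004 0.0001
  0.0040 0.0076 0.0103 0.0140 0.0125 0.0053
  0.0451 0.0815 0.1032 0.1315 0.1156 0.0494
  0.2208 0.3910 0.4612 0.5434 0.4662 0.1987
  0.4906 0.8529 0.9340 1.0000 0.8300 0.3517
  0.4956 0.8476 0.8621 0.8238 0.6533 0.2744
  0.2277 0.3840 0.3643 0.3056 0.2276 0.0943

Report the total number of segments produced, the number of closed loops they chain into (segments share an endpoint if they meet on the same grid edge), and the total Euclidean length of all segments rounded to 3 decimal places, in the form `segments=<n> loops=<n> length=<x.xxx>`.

segments=12 loops=1 length=9.385

cell (3,0): code 0100 → (3.688,1.000)–(4.000,0.603)
cell (3,1): code 1100 → (3.524,2.000)–(3.688,1.000)
cell (3,2): code 1100 → (3.363,3.000)–(3.524,2.000)
cell (3,3): code 1100 → (3.667,4.000)–(3.363,3.000)
cell (3,4): code 1000 → (4.000,4.253)–(3.667,4.000)
cell (4,0): code 0110 → (4.000,0.603)–(5.000,0.606)
cell (4,3): code 1011 → (5.000,3.673)–(4.685,4.000)
cell (4,4): code 0001 → (4.685,4.000)–(4.000,4.253)
cell (5,0): code 0010 → (5.000,0.606)–(5.299,1.000)
cell (5,1): code 0011 → (5.299,1.000)–(5.308,2.000)
cell (5,2): code 0011 → (5.308,2.000)–(5.222,3.000)
cell (5,3): code 0001 → (5.222,3.000)–(5.000,3.673)
total: 12 segments, chained into 1 closed loop(s), length Σ = 9.385353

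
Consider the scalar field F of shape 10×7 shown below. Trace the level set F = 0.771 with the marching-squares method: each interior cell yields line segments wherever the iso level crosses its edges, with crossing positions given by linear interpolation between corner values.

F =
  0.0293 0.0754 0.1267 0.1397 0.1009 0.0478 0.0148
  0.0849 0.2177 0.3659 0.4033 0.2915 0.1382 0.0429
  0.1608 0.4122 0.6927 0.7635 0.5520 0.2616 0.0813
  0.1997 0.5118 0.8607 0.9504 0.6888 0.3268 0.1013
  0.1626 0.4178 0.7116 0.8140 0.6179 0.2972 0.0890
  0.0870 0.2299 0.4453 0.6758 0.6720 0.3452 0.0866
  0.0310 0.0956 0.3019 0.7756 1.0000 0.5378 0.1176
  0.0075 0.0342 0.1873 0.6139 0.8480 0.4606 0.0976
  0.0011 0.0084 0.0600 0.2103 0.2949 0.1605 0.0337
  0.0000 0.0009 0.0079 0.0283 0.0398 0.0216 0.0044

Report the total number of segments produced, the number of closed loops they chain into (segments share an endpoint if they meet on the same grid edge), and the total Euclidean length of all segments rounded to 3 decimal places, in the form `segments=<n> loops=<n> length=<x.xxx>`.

cell (2,1): code 0100 → (2.466,2.000)–(3.000,1.743)
cell (2,2): code 1100 → (2.040,3.000)–(2.466,2.000)
cell (2,3): code 1000 → (3.000,3.686)–(2.040,3.000)
cell (3,1): code 0010 → (3.000,1.743)–(3.602,2.000)
cell (3,2): code 0111 → (3.602,2.000)–(4.000,2.580)
cell (3,3): code 1001 → (4.000,3.219)–(3.000,3.686)
cell (4,2): code 0010 → (4.000,2.580)–(4.311,3.000)
cell (4,3): code 0001 → (4.311,3.000)–(4.000,3.219)
cell (5,2): code 0100 → (5.954,3.000)–(6.000,2.990)
cell (5,3): code 1100 → (5.302,4.000)–(5.954,3.000)
cell (5,4): code 1000 → (6.000,4.495)–(5.302,4.000)
cell (6,2): code 0010 → (6.000,2.990)–(6.028,3.000)
cell (6,3): code 0111 → (6.028,3.000)–(7.000,3.671)
cell (6,4): code 1001 → (7.000,4.199)–(6.000,4.495)
cell (7,3): code 0010 → (7.000,3.671)–(7.139,4.000)
cell (7,4): code 0001 → (7.139,4.000)–(7.000,4.199)
total: 16 segments, chained into 2 closed loop(s), length Σ = 11.174707

segments=16 loops=2 length=11.175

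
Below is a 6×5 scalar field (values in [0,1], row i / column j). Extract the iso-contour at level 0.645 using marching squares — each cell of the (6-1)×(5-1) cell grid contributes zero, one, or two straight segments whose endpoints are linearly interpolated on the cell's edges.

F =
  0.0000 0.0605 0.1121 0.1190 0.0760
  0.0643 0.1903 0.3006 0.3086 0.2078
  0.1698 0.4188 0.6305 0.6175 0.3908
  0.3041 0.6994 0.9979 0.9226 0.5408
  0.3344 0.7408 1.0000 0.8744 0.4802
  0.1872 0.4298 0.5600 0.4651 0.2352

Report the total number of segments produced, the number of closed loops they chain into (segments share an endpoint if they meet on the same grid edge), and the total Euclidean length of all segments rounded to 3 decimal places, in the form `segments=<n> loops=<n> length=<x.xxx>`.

segments=10 loops=1 length=9.022

cell (2,0): code 0100 → (2.806,1.000)–(3.000,0.862)
cell (2,1): code 1100 → (2.039,2.000)–(2.806,1.000)
cell (2,2): code 1100 → (2.090,3.000)–(2.039,2.000)
cell (2,3): code 1000 → (3.000,3.727)–(2.090,3.000)
cell (3,0): code 0110 → (3.000,0.862)–(4.000,0.764)
cell (3,3): code 1001 → (4.000,3.582)–(3.000,3.727)
cell (4,0): code 0010 → (4.000,0.764)–(4.308,1.000)
cell (4,1): code 0011 → (4.308,1.000)–(4.807,2.000)
cell (4,2): code 0011 → (4.807,2.000)–(4.560,3.000)
cell (4,3): code 0001 → (4.560,3.000)–(4.000,3.582)
total: 10 segments, chained into 1 closed loop(s), length Σ = 9.022288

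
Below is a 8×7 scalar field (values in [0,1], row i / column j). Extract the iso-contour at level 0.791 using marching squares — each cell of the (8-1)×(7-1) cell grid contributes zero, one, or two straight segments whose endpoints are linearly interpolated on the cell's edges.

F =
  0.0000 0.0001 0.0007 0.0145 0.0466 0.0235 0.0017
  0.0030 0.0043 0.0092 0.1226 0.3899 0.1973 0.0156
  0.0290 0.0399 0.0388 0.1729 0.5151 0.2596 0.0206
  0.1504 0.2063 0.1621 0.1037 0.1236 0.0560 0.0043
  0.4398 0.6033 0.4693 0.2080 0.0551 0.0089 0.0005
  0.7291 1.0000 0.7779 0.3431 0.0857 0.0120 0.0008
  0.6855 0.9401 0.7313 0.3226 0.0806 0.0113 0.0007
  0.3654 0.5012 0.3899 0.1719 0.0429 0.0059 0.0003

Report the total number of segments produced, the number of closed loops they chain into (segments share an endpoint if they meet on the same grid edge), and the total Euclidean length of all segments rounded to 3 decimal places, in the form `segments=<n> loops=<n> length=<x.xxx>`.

cell (4,0): code 0100 → (4.473,1.000)–(5.000,0.228)
cell (4,1): code 1000 → (5.000,1.941)–(4.473,1.000)
cell (5,0): code 0110 → (5.000,0.228)–(6.000,0.414)
cell (5,1): code 1001 → (6.000,1.714)–(5.000,1.941)
cell (6,0): code 0010 → (6.000,0.414)–(6.340,1.000)
cell (6,1): code 0001 → (6.340,1.000)–(6.000,1.714)
total: 6 segments, chained into 1 closed loop(s), length Σ = 5.523039

segments=6 loops=1 length=5.523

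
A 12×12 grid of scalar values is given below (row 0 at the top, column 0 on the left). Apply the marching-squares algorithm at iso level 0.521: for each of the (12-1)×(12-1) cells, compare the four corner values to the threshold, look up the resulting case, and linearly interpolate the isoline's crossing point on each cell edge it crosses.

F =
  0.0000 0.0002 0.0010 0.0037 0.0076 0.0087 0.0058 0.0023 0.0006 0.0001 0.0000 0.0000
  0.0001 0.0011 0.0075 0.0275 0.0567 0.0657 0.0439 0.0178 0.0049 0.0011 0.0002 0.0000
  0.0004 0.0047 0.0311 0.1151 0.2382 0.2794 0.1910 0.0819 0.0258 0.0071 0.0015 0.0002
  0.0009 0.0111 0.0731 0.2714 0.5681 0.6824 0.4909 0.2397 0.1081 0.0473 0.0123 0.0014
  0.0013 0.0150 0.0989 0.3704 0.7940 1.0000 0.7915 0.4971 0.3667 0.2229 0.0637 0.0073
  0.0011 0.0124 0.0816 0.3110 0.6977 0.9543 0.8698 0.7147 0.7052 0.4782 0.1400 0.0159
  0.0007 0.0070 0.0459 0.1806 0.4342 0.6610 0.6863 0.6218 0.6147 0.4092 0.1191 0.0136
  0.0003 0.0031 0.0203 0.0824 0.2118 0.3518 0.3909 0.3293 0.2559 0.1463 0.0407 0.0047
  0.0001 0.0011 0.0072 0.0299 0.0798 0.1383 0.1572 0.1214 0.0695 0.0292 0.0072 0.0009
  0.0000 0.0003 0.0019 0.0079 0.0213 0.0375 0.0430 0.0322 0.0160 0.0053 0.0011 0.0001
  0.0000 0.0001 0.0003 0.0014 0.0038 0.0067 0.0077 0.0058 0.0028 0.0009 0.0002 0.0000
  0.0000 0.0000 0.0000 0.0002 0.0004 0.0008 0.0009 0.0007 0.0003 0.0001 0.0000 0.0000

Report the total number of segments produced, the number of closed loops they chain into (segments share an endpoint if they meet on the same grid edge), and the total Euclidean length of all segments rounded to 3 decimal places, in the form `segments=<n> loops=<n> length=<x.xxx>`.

segments=18 loops=1 length=14.653

cell (2,3): code 0100 → (2.857,4.000)–(3.000,3.841)
cell (2,4): code 1100 → (2.600,5.000)–(2.857,4.000)
cell (2,5): code 1000 → (3.000,5.843)–(2.600,5.000)
cell (3,3): code 0110 → (3.000,3.841)–(4.000,3.356)
cell (3,5): code 1101 → (3.100,6.000)–(3.000,5.843)
cell (3,6): code 1000 → (4.000,6.919)–(3.100,6.000)
cell (4,3): code 0110 → (4.000,3.356)–(5.000,3.543)
cell (4,6): code 1101 → (4.110,7.000)–(4.000,6.919)
cell (4,7): code 1100 → (4.456,8.000)–(4.110,7.000)
cell (4,8): code 1000 → (5.000,8.811)–(4.456,8.000)
cell (5,3): code 0010 → (5.000,3.543)–(5.671,4.000)
cell (5,4): code 0111 → (5.671,4.000)–(6.000,4.383)
cell (5,8): code 1001 → (6.000,8.456)–(5.000,8.811)
cell (6,4): code 0010 → (6.000,4.383)–(6.453,5.000)
cell (6,5): code 0011 → (6.453,5.000)–(6.560,6.000)
cell (6,6): code 0011 → (6.560,6.000)–(6.345,7.000)
cell (6,7): code 0011 → (6.345,7.000)–(6.261,8.000)
cell (6,8): code 0001 → (6.261,8.000)–(6.000,8.456)
total: 18 segments, chained into 1 closed loop(s), length Σ = 14.653421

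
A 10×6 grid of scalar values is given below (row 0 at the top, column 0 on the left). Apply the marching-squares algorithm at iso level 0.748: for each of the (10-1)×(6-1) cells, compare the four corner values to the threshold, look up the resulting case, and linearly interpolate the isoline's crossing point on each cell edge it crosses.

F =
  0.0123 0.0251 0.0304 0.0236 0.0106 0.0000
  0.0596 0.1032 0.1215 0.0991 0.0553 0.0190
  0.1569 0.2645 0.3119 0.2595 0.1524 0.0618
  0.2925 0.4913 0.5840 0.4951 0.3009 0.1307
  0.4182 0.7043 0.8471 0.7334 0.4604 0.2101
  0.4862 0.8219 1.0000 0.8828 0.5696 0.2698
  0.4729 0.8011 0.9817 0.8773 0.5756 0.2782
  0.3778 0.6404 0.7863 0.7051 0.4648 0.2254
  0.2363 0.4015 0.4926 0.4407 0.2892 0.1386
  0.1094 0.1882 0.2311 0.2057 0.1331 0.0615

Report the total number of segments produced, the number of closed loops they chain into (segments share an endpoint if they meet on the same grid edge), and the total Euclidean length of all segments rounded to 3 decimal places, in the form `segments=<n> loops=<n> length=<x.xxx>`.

segments=14 loops=1 length=9.644

cell (3,1): code 0100 → (3.623,2.000)–(4.000,1.306)
cell (3,2): code 1000 → (4.000,2.872)–(3.623,2.000)
cell (4,0): code 0100 → (4.372,1.000)–(5.000,0.780)
cell (4,1): code 1110 → (4.000,1.306)–(4.372,1.000)
cell (4,2): code 1101 → (4.098,3.000)–(4.000,2.872)
cell (4,3): code 1000 → (5.000,3.430)–(4.098,3.000)
cell (5,0): code 0110 → (5.000,0.780)–(6.000,0.838)
cell (5,3): code 1001 → (6.000,3.429)–(5.000,3.430)
cell (6,0): code 0010 → (6.000,0.838)–(6.330,1.000)
cell (6,1): code 0111 → (6.330,1.000)–(7.000,1.737)
cell (6,2): code 1011 → (7.000,2.472)–(6.751,3.000)
cell (6,3): code 0001 → (6.751,3.000)–(6.000,3.429)
cell (7,1): code 0010 → (7.000,1.737)–(7.130,2.000)
cell (7,2): code 0001 → (7.130,2.000)–(7.000,2.472)
total: 14 segments, chained into 1 closed loop(s), length Σ = 9.644263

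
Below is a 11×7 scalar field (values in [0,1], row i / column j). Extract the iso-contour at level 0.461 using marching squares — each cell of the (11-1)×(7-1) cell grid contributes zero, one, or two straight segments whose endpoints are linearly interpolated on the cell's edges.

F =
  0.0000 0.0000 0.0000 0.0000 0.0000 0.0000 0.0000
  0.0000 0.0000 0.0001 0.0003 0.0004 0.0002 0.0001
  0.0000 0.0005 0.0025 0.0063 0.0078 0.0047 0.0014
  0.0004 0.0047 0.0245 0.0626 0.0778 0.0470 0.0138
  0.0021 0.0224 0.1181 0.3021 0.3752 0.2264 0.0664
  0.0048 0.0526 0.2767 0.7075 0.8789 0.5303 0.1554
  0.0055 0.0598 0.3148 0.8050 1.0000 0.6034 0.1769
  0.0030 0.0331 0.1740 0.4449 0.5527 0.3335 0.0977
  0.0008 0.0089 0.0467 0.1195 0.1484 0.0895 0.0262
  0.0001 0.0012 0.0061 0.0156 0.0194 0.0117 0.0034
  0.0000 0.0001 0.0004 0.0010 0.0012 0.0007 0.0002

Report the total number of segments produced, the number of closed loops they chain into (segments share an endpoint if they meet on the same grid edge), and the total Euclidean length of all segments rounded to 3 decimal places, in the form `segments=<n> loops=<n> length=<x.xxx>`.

cell (4,2): code 0100 → (4.392,3.000)–(5.000,2.428)
cell (4,3): code 1100 → (4.170,4.000)–(4.392,3.000)
cell (4,4): code 1100 → (4.772,5.000)–(4.170,4.000)
cell (4,5): code 1000 → (5.000,5.185)–(4.772,5.000)
cell (5,2): code 0110 → (5.000,2.428)–(6.000,2.298)
cell (5,5): code 1001 → (6.000,5.334)–(5.000,5.185)
cell (6,2): code 0010 → (6.000,2.298)–(6.955,3.000)
cell (6,3): code 0111 → (6.955,3.000)–(7.000,3.149)
cell (6,4): code 1011 → (7.000,4.418)–(6.528,5.000)
cell (6,5): code 0001 → (6.528,5.000)–(6.000,5.334)
cell (7,3): code 0010 → (7.000,3.149)–(7.227,4.000)
cell (7,4): code 0001 → (7.227,4.000)–(7.000,4.418)
total: 12 segments, chained into 1 closed loop(s), length Σ = 9.410352

segments=12 loops=1 length=9.410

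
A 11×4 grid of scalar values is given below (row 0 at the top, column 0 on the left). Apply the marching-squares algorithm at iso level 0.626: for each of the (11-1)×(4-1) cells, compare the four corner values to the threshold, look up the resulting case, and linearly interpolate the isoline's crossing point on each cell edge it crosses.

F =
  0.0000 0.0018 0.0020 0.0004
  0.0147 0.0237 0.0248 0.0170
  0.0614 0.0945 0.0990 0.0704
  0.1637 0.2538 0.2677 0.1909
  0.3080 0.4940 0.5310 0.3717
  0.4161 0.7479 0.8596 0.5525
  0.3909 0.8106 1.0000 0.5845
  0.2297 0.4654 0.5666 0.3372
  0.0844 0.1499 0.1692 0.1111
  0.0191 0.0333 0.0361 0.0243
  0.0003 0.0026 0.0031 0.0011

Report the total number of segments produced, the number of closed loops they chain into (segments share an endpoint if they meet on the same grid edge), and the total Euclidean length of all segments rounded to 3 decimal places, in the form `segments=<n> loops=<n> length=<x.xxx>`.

segments=8 loops=1 length=7.676

cell (4,0): code 0100 → (4.520,1.000)–(5.000,0.633)
cell (4,1): code 1100 → (4.289,2.000)–(4.520,1.000)
cell (4,2): code 1000 → (5.000,2.761)–(4.289,2.000)
cell (5,0): code 0110 → (5.000,0.633)–(6.000,0.560)
cell (5,2): code 1001 → (6.000,2.900)–(5.000,2.761)
cell (6,0): code 0010 → (6.000,0.560)–(6.535,1.000)
cell (6,1): code 0011 → (6.535,1.000)–(6.863,2.000)
cell (6,2): code 0001 → (6.863,2.000)–(6.000,2.900)
total: 8 segments, chained into 1 closed loop(s), length Σ = 7.676113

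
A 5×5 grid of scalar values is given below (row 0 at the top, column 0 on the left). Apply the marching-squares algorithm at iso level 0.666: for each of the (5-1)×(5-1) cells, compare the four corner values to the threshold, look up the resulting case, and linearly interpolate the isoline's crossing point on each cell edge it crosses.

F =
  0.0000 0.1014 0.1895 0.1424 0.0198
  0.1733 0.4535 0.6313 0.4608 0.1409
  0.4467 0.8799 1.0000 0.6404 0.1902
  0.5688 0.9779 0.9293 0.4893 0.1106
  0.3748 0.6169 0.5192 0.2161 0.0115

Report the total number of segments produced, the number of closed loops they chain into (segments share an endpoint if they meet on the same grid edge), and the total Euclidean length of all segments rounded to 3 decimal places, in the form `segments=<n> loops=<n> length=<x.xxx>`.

cell (1,0): code 0100 → (1.498,1.000)–(2.000,0.506)
cell (1,1): code 1100 → (1.094,2.000)–(1.498,1.000)
cell (1,2): code 1000 → (2.000,2.929)–(1.094,2.000)
cell (2,0): code 0110 → (2.000,0.506)–(3.000,0.238)
cell (2,2): code 1001 → (3.000,2.598)–(2.000,2.929)
cell (3,0): code 0010 → (3.000,0.238)–(3.864,1.000)
cell (3,1): code 0011 → (3.864,1.000)–(3.642,2.000)
cell (3,2): code 0001 → (3.642,2.000)–(3.000,2.598)
total: 8 segments, chained into 1 closed loop(s), length Σ = 8.222831

segments=8 loops=1 length=8.223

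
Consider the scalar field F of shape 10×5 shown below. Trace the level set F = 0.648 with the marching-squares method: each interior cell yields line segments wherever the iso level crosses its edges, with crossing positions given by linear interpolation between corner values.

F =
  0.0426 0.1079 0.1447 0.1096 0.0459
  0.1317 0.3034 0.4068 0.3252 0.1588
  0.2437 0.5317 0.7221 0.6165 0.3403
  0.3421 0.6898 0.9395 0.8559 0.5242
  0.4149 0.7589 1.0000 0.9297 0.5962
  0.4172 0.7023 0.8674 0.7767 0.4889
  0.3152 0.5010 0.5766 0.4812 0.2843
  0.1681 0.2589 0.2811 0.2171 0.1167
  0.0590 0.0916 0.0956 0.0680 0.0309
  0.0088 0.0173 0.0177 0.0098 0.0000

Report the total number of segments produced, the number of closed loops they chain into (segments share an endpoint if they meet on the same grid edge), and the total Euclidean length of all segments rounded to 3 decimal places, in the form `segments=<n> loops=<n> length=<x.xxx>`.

cell (1,1): code 0100 → (1.765,2.000)–(2.000,1.611)
cell (1,2): code 1000 → (2.000,2.702)–(1.765,2.000)
cell (2,0): code 0100 → (2.736,1.000)–(3.000,0.880)
cell (2,1): code 1110 → (2.000,1.611)–(2.736,1.000)
cell (2,2): code 1101 → (2.132,3.000)–(2.000,2.702)
cell (2,3): code 1000 → (3.000,3.627)–(2.132,3.000)
cell (3,0): code 0110 → (3.000,0.880)–(4.000,0.678)
cell (3,3): code 1001 → (4.000,3.845)–(3.000,3.627)
cell (4,0): code 0110 → (4.000,0.678)–(5.000,0.810)
cell (4,3): code 1001 → (5.000,3.447)–(4.000,3.845)
cell (5,0): code 0010 → (5.000,0.810)–(5.270,1.000)
cell (5,1): code 0011 → (5.270,1.000)–(5.754,2.000)
cell (5,2): code 0011 → (5.754,2.000)–(5.436,3.000)
cell (5,3): code 0001 → (5.436,3.000)–(5.000,3.447)
total: 14 segments, chained into 1 closed loop(s), length Σ = 11.082064

segments=14 loops=1 length=11.082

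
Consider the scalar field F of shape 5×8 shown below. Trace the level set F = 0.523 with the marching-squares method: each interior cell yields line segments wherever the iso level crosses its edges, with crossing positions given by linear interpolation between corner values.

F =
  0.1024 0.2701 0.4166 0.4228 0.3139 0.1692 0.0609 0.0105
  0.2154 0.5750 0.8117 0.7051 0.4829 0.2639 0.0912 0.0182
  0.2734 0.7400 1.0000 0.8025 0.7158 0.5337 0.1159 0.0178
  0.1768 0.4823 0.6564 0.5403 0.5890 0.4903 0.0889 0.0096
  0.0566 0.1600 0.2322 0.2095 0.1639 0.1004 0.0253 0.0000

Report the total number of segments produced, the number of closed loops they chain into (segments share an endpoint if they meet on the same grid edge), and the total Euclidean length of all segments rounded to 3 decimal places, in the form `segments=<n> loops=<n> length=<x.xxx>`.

segments=16 loops=1 length=11.905

cell (0,0): code 0100 → (0.829,1.000)–(1.000,0.855)
cell (0,1): code 1100 → (0.269,2.000)–(0.829,1.000)
cell (0,2): code 1100 → (0.355,3.000)–(0.269,2.000)
cell (0,3): code 1000 → (1.000,3.820)–(0.355,3.000)
cell (1,0): code 0110 → (1.000,0.855)–(2.000,0.535)
cell (1,3): code 1101 → (1.172,4.000)–(1.000,3.820)
cell (1,4): code 1100 → (1.960,5.000)–(1.172,4.000)
cell (1,5): code 1000 → (2.000,5.026)–(1.960,5.000)
cell (2,0): code 0010 → (2.000,0.535)–(2.842,1.000)
cell (2,1): code 0111 → (2.842,1.000)–(3.000,1.234)
cell (2,4): code 1011 → (3.000,4.669)–(2.247,5.000)
cell (2,5): code 0001 → (2.247,5.000)–(2.000,5.026)
cell (3,1): code 0010 → (3.000,1.234)–(3.314,2.000)
cell (3,2): code 0011 → (3.314,2.000)–(3.052,3.000)
cell (3,3): code 0011 → (3.052,3.000)–(3.155,4.000)
cell (3,4): code 0001 → (3.155,4.000)–(3.000,4.669)
total: 16 segments, chained into 1 closed loop(s), length Σ = 11.905241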